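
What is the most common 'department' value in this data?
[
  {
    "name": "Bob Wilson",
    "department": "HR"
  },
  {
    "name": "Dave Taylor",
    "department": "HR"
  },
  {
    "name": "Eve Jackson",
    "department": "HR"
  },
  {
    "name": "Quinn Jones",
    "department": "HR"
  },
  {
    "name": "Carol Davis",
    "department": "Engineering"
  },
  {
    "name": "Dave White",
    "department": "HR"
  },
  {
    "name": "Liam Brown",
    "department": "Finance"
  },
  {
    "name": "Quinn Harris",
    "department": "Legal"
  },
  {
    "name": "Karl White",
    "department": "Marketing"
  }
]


Counting 'department' values across 9 records:

  HR: 5 #####
  Engineering: 1 #
  Finance: 1 #
  Legal: 1 #
  Marketing: 1 #

Most common: HR (5 times)

HR (5 times)


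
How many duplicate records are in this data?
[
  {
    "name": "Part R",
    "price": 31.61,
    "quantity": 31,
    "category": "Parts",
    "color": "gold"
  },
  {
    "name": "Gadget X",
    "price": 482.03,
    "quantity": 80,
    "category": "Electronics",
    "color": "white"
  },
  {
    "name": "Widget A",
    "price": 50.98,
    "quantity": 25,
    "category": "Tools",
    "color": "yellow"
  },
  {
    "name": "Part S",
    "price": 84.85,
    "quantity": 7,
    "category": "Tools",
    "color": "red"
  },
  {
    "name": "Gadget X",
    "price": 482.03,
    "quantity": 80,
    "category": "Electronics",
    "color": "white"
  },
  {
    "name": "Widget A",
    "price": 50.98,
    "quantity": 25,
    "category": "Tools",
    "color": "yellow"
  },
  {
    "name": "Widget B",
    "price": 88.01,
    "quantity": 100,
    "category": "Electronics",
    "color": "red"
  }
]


Checking 7 records for duplicates:

  Row 1: Part R ($31.61, qty 31)
  Row 2: Gadget X ($482.03, qty 80)
  Row 3: Widget A ($50.98, qty 25)
  Row 4: Part S ($84.85, qty 7)
  Row 5: Gadget X ($482.03, qty 80) <-- DUPLICATE
  Row 6: Widget A ($50.98, qty 25) <-- DUPLICATE
  Row 7: Widget B ($88.01, qty 100)

Duplicates found: 2
Unique records: 5

2 duplicates, 5 unique


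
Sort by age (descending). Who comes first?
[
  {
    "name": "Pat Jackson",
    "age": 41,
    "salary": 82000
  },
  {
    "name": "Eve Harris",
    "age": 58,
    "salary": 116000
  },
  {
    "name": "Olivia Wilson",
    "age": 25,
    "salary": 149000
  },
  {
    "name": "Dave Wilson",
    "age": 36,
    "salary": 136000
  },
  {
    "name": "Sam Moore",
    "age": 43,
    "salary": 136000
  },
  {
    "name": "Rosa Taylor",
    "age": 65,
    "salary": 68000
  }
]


Sort by: age (descending)

Sorted order:
  1. Rosa Taylor (age = 65)
  2. Eve Harris (age = 58)
  3. Sam Moore (age = 43)
  4. Pat Jackson (age = 41)
  5. Dave Wilson (age = 36)
  6. Olivia Wilson (age = 25)

First: Rosa Taylor

Rosa Taylor


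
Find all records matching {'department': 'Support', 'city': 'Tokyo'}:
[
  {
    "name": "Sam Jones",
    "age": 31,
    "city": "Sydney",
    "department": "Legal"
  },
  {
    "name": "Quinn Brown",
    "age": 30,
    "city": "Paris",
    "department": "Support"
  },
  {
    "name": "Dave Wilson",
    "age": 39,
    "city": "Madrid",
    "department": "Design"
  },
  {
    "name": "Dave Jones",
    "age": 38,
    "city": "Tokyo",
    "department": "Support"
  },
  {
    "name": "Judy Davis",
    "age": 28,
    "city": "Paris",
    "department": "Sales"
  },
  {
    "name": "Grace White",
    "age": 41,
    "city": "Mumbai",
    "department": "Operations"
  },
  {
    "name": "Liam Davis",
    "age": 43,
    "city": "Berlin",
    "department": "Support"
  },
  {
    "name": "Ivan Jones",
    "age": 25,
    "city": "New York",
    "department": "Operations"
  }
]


Search criteria: {'department': 'Support', 'city': 'Tokyo'}

Checking 8 records:
  Sam Jones: {department: Legal, city: Sydney}
  Quinn Brown: {department: Support, city: Paris}
  Dave Wilson: {department: Design, city: Madrid}
  Dave Jones: {department: Support, city: Tokyo} <-- MATCH
  Judy Davis: {department: Sales, city: Paris}
  Grace White: {department: Operations, city: Mumbai}
  Liam Davis: {department: Support, city: Berlin}
  Ivan Jones: {department: Operations, city: New York}

Matches: ["Dave Jones"]

["Dave Jones"]


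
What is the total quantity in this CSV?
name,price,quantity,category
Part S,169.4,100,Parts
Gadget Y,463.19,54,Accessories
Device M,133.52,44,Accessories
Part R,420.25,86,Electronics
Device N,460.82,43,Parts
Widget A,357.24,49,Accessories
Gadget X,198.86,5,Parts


Computing total quantity:
Values: [100, 54, 44, 86, 43, 49, 5]
Sum = 381

381


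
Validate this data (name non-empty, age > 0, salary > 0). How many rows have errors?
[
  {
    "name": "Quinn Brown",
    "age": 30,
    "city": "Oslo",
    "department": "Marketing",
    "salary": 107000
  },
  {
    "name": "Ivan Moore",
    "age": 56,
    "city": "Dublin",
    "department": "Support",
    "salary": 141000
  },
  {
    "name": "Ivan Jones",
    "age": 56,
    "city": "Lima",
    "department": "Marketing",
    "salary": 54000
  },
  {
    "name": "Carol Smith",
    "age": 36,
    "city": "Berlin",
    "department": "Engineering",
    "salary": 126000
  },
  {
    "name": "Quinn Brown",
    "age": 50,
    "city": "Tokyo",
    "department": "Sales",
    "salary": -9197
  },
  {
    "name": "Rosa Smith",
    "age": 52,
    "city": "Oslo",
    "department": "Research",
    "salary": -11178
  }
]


Validating 6 records:
Rules: name non-empty, age > 0, salary > 0

  Row 1 (Quinn Brown): OK
  Row 2 (Ivan Moore): OK
  Row 3 (Ivan Jones): OK
  Row 4 (Carol Smith): OK
  Row 5 (Quinn Brown): negative salary: -9197
  Row 6 (Rosa Smith): negative salary: -11178

Total errors: 2

2 errors


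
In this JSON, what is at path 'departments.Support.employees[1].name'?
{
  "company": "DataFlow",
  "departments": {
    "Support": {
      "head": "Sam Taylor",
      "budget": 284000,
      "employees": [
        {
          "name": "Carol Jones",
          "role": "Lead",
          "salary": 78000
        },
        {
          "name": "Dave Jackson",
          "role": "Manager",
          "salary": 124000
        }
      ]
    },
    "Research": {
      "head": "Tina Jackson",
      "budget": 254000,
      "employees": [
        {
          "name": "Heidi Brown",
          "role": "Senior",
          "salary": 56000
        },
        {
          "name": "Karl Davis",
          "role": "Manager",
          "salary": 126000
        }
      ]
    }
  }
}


Path: departments.Support.employees[1].name

Navigate:
  -> departments
  -> Support
  -> employees[1].name = 'Dave Jackson'

Dave Jackson


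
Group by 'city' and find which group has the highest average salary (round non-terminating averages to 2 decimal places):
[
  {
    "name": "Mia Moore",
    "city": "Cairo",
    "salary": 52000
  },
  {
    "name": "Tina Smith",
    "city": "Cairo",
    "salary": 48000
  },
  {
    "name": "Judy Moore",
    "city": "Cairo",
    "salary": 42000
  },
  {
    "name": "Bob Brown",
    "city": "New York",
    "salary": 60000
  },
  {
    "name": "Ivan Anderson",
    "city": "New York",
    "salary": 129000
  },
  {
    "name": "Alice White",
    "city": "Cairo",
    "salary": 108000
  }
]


Group by: city

Groups:
  Cairo: 4 people, avg salary = 250000/4 = $62500
  New York: 2 people, avg salary = 189000/2 = $94500

Highest average salary: New York ($94500)

New York ($94500)


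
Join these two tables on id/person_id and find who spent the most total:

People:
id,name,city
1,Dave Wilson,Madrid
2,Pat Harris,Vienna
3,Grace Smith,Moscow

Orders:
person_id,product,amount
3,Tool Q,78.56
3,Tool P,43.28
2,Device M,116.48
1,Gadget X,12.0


Join on: people.id = orders.person_id

Joined rows:
  Grace Smith (Moscow) bought Tool Q for $78.56
  Grace Smith (Moscow) bought Tool P for $43.28
  Pat Harris (Vienna) bought Device M for $116.48
  Dave Wilson (Madrid) bought Gadget X for $12.0

Total per person:
  Grace Smith: $121.84
  Pat Harris: $116.48
  Dave Wilson: $12.00

Top spender: Grace Smith ($121.84)

Grace Smith ($121.84)


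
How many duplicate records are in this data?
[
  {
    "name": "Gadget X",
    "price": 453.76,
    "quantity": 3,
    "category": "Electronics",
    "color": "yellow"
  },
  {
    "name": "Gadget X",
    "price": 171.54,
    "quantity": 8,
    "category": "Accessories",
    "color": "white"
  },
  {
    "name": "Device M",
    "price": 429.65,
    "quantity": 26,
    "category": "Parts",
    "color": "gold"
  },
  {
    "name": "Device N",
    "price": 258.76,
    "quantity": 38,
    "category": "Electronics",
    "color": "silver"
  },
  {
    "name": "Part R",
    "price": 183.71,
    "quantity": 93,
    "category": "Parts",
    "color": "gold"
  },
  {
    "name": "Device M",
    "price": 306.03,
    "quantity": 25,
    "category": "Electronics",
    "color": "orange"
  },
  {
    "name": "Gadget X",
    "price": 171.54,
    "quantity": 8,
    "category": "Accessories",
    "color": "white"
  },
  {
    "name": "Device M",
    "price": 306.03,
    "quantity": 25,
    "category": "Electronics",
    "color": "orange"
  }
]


Checking 8 records for duplicates:

  Row 1: Gadget X ($453.76, qty 3)
  Row 2: Gadget X ($171.54, qty 8)
  Row 3: Device M ($429.65, qty 26)
  Row 4: Device N ($258.76, qty 38)
  Row 5: Part R ($183.71, qty 93)
  Row 6: Device M ($306.03, qty 25)
  Row 7: Gadget X ($171.54, qty 8) <-- DUPLICATE
  Row 8: Device M ($306.03, qty 25) <-- DUPLICATE

Duplicates found: 2
Unique records: 6

2 duplicates, 6 unique


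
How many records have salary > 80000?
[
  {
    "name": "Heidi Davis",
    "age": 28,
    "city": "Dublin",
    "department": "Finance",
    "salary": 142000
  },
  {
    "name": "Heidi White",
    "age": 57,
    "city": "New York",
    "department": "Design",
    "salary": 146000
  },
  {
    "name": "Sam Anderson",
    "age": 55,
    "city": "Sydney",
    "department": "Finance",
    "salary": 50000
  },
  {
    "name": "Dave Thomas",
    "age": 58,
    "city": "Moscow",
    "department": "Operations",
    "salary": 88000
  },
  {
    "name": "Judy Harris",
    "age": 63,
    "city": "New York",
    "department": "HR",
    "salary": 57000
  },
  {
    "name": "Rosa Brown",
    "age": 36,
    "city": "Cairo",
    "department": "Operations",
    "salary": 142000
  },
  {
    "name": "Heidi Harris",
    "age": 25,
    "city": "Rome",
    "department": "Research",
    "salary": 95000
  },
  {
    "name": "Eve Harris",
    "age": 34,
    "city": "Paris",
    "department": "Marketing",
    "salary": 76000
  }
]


Data: 8 records
Condition: salary > 80000

Checking each record:
  Heidi Davis: 142000 MATCH
  Heidi White: 146000 MATCH
  Sam Anderson: 50000
  Dave Thomas: 88000 MATCH
  Judy Harris: 57000
  Rosa Brown: 142000 MATCH
  Heidi Harris: 95000 MATCH
  Eve Harris: 76000

Count: 5

5


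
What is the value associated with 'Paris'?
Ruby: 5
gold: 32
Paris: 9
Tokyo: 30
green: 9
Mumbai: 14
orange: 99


Looking up key 'Paris'
Value: 9

9


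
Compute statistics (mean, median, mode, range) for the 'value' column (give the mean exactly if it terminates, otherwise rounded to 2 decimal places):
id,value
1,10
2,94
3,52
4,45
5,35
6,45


Data: [10, 94, 52, 45, 35, 45]
Count: 6
Sum: 281
Mean: 281/6 ≈ 46.83 (rounded to 2 decimal places)
Sorted: [10, 35, 45, 45, 52, 94]
Median: 45.0
Mode: 45 (2 times)
Range: 94 - 10 = 84
Min: 10, Max: 94

mean≈46.83, median=45.0, mode=45, range=84


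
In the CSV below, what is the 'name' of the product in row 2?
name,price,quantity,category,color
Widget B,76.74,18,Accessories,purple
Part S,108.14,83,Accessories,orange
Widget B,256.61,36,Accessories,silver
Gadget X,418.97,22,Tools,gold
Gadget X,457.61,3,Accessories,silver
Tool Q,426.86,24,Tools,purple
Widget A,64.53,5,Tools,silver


Query: Row 2 ('Part S'), column 'name'
Value: Part S

Part S


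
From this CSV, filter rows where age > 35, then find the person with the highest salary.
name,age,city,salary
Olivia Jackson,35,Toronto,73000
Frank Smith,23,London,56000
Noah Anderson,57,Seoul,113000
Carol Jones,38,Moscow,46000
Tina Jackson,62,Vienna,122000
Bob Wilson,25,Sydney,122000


Filter: age > 35
Sort by: salary (descending)

Filtered records (3):
  Tina Jackson, age 62, salary $122000
  Noah Anderson, age 57, salary $113000
  Carol Jones, age 38, salary $46000

Highest salary: Tina Jackson ($122000)

Tina Jackson


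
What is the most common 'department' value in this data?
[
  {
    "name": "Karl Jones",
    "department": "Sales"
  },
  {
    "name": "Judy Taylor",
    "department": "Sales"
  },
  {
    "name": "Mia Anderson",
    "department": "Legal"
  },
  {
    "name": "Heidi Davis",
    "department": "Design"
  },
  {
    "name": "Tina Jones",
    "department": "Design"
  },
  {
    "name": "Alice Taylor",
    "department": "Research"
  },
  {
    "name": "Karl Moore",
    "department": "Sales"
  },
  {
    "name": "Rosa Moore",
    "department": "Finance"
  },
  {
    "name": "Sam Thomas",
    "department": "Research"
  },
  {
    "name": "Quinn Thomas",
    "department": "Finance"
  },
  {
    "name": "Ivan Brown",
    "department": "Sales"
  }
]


Counting 'department' values across 11 records:

  Sales: 4 ####
  Design: 2 ##
  Research: 2 ##
  Finance: 2 ##
  Legal: 1 #

Most common: Sales (4 times)

Sales (4 times)


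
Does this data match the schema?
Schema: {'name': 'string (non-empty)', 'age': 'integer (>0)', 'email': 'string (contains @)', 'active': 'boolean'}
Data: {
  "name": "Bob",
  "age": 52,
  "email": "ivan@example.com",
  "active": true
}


Validating each field against schema:
  name: OK (non-empty string)
  age: OK (positive integer)
  email: OK (string with @)
  active: OK (boolean)

Result: VALID

VALID


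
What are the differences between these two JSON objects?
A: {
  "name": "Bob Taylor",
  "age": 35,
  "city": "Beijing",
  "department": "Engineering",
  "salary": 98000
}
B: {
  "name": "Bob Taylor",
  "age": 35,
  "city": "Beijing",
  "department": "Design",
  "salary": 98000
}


Comparing each field (in key order):
  name: same
  age: same
  city: same
  department: DIFFERENT
  salary: same
Differences:
  department: Engineering -> Design

1 field(s) changed

1 change: department


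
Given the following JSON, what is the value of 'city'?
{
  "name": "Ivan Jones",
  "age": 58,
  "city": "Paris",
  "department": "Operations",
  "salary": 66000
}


Looking up field 'city'
Value: Paris

Paris


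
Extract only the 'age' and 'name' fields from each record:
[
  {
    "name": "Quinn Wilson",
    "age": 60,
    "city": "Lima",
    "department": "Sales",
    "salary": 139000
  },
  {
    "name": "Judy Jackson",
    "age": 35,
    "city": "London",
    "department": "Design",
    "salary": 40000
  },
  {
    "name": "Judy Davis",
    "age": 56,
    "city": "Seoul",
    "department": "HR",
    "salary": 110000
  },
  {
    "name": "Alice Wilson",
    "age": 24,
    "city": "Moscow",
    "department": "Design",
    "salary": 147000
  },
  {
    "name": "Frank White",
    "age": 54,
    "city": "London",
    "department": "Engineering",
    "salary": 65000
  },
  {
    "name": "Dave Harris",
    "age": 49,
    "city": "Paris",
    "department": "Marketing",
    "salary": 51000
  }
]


Original: 6 records with fields: name, age, city, department, salary
Keep: ['age', 'name']
Drop: ['city', 'department', 'salary']
Result: 6 records, 2 fields each

[
  {
    "age": 60,
    "name": "Quinn Wilson"
  },
  {
    "age": 35,
    "name": "Judy Jackson"
  },
  {
    "age": 56,
    "name": "Judy Davis"
  },
  {
    "age": 24,
    "name": "Alice Wilson"
  },
  {
    "age": 54,
    "name": "Frank White"
  },
  {
    "age": 49,
    "name": "Dave Harris"
  }
]


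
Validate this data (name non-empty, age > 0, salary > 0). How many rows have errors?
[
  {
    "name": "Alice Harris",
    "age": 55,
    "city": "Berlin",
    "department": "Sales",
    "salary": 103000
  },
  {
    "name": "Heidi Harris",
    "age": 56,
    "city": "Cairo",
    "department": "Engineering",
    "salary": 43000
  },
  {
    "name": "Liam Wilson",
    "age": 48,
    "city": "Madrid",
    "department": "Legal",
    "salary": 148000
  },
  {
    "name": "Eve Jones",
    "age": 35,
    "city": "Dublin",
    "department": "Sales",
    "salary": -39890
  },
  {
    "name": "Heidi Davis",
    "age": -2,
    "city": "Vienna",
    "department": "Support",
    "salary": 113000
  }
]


Validating 5 records:
Rules: name non-empty, age > 0, salary > 0

  Row 1 (Alice Harris): OK
  Row 2 (Heidi Harris): OK
  Row 3 (Liam Wilson): OK
  Row 4 (Eve Jones): negative salary: -39890
  Row 5 (Heidi Davis): negative age: -2

Total errors: 2

2 errors


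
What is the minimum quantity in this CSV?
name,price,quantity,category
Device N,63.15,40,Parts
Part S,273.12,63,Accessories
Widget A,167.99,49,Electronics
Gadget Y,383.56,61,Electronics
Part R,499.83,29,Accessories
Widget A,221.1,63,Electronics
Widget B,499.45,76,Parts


Computing minimum quantity:
Values: [40, 63, 49, 61, 29, 63, 76]
Min = 29

29


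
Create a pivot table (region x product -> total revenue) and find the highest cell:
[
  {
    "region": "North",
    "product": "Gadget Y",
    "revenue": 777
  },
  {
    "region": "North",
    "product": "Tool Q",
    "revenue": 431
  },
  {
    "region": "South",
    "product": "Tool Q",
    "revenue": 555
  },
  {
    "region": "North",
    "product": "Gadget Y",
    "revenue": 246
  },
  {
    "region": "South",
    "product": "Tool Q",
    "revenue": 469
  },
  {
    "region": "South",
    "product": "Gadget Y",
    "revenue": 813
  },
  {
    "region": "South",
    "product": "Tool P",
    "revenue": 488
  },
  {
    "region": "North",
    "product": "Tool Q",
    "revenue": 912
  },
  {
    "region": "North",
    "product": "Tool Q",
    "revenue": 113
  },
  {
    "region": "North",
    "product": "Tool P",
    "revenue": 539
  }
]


Pivot: region (rows) x product (columns) -> total revenue

     Gadget Y      Tool P        Tool Q      
North         1023           539          1456  
South          813           488          1024  

Highest: North / Tool Q = $1456

North / Tool Q = $1456


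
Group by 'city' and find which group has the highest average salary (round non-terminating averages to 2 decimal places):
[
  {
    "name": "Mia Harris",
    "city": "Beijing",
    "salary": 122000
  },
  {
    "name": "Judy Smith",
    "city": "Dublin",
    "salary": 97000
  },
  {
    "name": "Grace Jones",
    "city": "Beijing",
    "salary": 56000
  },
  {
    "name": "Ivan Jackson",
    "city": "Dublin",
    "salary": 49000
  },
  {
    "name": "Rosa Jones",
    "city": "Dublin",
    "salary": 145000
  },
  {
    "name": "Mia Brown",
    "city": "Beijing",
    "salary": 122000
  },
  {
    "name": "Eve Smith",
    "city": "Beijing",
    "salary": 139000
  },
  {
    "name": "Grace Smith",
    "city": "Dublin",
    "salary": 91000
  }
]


Group by: city

Groups:
  Beijing: 4 people, avg salary = 439000/4 = $109750
  Dublin: 4 people, avg salary = 382000/4 = $95500

Highest average salary: Beijing ($109750)

Beijing ($109750)


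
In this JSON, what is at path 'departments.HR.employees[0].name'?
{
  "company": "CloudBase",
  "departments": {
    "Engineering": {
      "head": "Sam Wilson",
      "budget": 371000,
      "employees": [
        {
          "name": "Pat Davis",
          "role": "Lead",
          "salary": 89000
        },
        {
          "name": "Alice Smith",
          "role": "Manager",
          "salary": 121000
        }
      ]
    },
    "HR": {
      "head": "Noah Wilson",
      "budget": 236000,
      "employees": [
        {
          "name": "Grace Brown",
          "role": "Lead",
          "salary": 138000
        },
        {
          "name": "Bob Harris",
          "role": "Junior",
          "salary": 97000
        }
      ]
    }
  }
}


Path: departments.HR.employees[0].name

Navigate:
  -> departments
  -> HR
  -> employees[0].name = 'Grace Brown'

Grace Brown


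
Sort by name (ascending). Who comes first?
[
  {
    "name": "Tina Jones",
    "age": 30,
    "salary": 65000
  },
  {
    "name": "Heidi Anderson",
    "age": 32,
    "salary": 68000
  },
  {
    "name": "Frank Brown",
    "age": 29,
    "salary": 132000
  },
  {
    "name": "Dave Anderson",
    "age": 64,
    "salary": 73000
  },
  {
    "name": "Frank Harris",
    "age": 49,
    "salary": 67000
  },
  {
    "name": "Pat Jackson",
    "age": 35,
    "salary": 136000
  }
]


Sort by: name (ascending)

Sorted order:
  1. Dave Anderson (name = Dave Anderson)
  2. Frank Brown (name = Frank Brown)
  3. Frank Harris (name = Frank Harris)
  4. Heidi Anderson (name = Heidi Anderson)
  5. Pat Jackson (name = Pat Jackson)
  6. Tina Jones (name = Tina Jones)

First: Dave Anderson

Dave Anderson


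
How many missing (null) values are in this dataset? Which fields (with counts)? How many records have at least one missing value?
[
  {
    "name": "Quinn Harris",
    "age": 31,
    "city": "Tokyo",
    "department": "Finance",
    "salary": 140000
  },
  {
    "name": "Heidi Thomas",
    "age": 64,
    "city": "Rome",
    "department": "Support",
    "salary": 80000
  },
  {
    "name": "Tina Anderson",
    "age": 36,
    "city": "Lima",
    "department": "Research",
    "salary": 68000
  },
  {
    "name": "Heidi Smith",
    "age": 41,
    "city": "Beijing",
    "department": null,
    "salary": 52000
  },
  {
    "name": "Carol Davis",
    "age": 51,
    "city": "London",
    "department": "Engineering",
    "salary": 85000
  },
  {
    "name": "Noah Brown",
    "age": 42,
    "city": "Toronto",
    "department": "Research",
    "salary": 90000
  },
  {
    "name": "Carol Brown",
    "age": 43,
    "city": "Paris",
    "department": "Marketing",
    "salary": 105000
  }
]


Checking for missing (null) values in 7 records:

  Quinn Harris: complete
  Heidi Thomas: complete
  Tina Anderson: complete
  Heidi Smith: department
  Carol Davis: complete
  Noah Brown: complete
  Carol Brown: complete

Per field:
  name: 0 missing
  age: 0 missing
  city: 0 missing
  department: 1 missing
  salary: 0 missing

Total missing values: 1
Records with any missing: 1

1 missing values (department: 1); 1 incomplete records


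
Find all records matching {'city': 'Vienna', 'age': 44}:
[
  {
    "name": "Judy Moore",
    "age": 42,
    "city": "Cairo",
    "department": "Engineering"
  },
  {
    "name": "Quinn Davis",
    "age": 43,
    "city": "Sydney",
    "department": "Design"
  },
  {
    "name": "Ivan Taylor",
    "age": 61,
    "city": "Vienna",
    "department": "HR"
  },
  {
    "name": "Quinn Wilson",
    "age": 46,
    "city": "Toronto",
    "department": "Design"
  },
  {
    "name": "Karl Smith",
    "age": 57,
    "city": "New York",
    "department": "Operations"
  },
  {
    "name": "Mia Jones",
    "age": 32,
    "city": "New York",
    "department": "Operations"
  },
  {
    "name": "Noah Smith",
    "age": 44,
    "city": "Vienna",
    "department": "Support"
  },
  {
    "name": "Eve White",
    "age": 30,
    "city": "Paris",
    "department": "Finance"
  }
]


Search criteria: {'city': 'Vienna', 'age': 44}

Checking 8 records:
  Judy Moore: {city: Cairo, age: 42}
  Quinn Davis: {city: Sydney, age: 43}
  Ivan Taylor: {city: Vienna, age: 61}
  Quinn Wilson: {city: Toronto, age: 46}
  Karl Smith: {city: New York, age: 57}
  Mia Jones: {city: New York, age: 32}
  Noah Smith: {city: Vienna, age: 44} <-- MATCH
  Eve White: {city: Paris, age: 30}

Matches: ["Noah Smith"]

["Noah Smith"]


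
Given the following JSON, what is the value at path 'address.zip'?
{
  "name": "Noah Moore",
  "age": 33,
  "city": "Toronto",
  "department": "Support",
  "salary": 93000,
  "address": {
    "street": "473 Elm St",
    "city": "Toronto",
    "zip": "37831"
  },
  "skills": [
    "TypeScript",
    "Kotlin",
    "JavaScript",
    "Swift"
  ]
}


Query: address.zip
Path: address -> zip
Value: 37831

37831


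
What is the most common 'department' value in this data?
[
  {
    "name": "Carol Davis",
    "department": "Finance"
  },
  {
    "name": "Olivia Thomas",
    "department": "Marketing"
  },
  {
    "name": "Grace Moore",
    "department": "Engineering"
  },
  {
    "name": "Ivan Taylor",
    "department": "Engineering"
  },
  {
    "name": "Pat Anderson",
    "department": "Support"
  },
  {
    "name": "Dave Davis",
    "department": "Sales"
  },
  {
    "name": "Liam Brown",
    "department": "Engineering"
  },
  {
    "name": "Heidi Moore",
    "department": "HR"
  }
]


Counting 'department' values across 8 records:

  Engineering: 3 ###
  Finance: 1 #
  Marketing: 1 #
  Support: 1 #
  Sales: 1 #
  HR: 1 #

Most common: Engineering (3 times)

Engineering (3 times)


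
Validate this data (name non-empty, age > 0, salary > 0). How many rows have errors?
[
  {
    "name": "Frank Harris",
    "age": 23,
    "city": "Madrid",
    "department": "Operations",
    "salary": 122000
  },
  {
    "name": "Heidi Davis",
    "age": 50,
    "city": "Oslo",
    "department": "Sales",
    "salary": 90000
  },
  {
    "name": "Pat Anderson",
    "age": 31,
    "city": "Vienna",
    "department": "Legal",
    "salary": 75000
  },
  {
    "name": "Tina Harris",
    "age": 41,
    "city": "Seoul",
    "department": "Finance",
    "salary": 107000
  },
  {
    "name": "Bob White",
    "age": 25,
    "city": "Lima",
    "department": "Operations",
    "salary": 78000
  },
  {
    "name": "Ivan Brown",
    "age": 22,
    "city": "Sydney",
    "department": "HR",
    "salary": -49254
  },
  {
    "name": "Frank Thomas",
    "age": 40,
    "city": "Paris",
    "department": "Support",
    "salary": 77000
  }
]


Validating 7 records:
Rules: name non-empty, age > 0, salary > 0

  Row 1 (Frank Harris): OK
  Row 2 (Heidi Davis): OK
  Row 3 (Pat Anderson): OK
  Row 4 (Tina Harris): OK
  Row 5 (Bob White): OK
  Row 6 (Ivan Brown): negative salary: -49254
  Row 7 (Frank Thomas): OK

Total errors: 1

1 errors


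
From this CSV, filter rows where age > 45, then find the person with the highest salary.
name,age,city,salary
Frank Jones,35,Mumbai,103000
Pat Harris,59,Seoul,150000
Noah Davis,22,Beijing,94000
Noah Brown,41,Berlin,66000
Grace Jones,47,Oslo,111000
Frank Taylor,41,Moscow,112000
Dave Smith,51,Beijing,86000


Filter: age > 45
Sort by: salary (descending)

Filtered records (3):
  Pat Harris, age 59, salary $150000
  Grace Jones, age 47, salary $111000
  Dave Smith, age 51, salary $86000

Highest salary: Pat Harris ($150000)

Pat Harris


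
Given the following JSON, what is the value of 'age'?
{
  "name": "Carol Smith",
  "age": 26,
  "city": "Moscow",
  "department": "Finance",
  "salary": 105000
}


Looking up field 'age'
Value: 26

26


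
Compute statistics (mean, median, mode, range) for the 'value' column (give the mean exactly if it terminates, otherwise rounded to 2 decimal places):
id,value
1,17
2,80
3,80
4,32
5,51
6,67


Data: [17, 80, 80, 32, 51, 67]
Count: 6
Sum: 327
Mean: 327/6 = 54.5
Sorted: [17, 32, 51, 67, 80, 80]
Median: 59.0
Mode: 80 (2 times)
Range: 80 - 17 = 63
Min: 17, Max: 80

mean=54.5, median=59.0, mode=80, range=63


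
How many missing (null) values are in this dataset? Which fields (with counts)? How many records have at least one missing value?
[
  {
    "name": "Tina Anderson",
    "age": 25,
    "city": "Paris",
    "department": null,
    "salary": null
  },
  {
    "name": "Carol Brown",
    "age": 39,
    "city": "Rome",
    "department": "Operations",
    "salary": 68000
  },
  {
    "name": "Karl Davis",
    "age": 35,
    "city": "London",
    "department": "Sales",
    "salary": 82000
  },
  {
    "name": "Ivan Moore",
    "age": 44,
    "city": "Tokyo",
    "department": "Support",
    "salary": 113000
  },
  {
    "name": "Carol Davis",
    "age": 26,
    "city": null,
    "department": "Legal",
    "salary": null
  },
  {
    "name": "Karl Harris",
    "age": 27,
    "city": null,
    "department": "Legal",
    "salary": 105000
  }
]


Checking for missing (null) values in 6 records:

  Tina Anderson: department, salary
  Carol Brown: complete
  Karl Davis: complete
  Ivan Moore: complete
  Carol Davis: city, salary
  Karl Harris: city

Per field:
  name: 0 missing
  age: 0 missing
  city: 2 missing
  department: 1 missing
  salary: 2 missing

Total missing values: 5
Records with any missing: 3

5 missing values (city: 2, department: 1, salary: 2); 3 incomplete records


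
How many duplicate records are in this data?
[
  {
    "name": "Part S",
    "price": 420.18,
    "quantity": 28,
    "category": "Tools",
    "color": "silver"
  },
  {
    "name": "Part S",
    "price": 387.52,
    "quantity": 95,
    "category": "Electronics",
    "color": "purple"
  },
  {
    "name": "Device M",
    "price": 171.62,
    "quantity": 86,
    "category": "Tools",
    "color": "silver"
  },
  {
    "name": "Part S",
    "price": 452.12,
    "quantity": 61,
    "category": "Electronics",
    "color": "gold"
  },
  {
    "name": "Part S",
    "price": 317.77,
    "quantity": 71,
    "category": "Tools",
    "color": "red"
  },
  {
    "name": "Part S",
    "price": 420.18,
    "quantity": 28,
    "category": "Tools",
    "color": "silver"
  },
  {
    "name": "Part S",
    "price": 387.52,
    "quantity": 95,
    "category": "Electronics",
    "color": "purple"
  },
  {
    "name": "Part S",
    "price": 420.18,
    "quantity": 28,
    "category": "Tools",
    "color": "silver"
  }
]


Checking 8 records for duplicates:

  Row 1: Part S ($420.18, qty 28)
  Row 2: Part S ($387.52, qty 95)
  Row 3: Device M ($171.62, qty 86)
  Row 4: Part S ($452.12, qty 61)
  Row 5: Part S ($317.77, qty 71)
  Row 6: Part S ($420.18, qty 28) <-- DUPLICATE
  Row 7: Part S ($387.52, qty 95) <-- DUPLICATE
  Row 8: Part S ($420.18, qty 28) <-- DUPLICATE

Duplicates found: 3
Unique records: 5

3 duplicates, 5 unique


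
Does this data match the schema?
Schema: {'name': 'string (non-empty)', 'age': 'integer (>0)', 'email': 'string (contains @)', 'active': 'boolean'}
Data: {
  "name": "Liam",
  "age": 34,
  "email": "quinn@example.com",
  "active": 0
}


Validating each field against schema:
  name: OK (non-empty string)
  age: OK (positive integer)
  email: OK (string with @)
  active: FAIL (0 is not a boolean)

Result: INVALID (1 error: active)

INVALID (1 error: active)


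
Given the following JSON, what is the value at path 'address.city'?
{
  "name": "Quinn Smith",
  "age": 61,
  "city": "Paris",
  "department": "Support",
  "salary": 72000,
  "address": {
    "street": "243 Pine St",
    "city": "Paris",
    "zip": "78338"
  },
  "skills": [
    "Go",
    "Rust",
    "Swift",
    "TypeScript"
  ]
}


Query: address.city
Path: address -> city
Value: Paris

Paris


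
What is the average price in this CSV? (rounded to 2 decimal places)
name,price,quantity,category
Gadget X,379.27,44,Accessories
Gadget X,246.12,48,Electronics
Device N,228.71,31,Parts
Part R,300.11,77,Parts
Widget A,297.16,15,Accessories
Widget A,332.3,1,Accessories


Computing average price:
Values: [379.27, 246.12, 228.71, 300.11, 297.16, 332.3]
Sum = 1783.67
Count = 6
Average = 1783.67/6 ≈ 297.28 (rounded to 2 decimal places)

297.28


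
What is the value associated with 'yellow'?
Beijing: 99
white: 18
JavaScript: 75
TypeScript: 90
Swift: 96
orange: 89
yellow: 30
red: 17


Looking up key 'yellow'
Value: 30

30


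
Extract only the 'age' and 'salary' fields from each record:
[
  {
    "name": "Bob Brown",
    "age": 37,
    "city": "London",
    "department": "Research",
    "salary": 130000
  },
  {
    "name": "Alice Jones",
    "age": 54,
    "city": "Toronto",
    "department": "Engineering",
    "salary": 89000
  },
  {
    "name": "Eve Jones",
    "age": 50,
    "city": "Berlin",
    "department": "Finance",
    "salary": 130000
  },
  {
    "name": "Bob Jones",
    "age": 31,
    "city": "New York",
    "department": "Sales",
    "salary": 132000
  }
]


Original: 4 records with fields: name, age, city, department, salary
Keep: ['age', 'salary']
Drop: ['name', 'city', 'department']
Result: 4 records, 2 fields each

[
  {
    "age": 37,
    "salary": 130000
  },
  {
    "age": 54,
    "salary": 89000
  },
  {
    "age": 50,
    "salary": 130000
  },
  {
    "age": 31,
    "salary": 132000
  }
]


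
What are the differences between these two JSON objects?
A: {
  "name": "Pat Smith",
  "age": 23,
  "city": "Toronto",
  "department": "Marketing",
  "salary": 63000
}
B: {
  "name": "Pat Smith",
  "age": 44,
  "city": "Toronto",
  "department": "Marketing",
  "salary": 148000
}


Comparing each field (in key order):
  name: same
  age: DIFFERENT
  city: same
  department: same
  salary: DIFFERENT
Differences:
  age: 23 -> 44
  salary: 63000 -> 148000

2 field(s) changed

2 changes: age, salary


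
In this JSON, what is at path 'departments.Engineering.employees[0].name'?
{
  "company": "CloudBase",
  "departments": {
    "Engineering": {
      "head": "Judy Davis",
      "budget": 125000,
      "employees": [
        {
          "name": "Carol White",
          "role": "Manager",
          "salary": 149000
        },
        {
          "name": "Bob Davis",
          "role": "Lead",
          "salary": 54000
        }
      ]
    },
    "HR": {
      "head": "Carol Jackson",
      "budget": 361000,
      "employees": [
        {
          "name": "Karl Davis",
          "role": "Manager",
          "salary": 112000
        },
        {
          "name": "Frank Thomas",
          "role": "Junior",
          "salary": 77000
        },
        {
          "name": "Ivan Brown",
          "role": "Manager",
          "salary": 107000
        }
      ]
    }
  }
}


Path: departments.Engineering.employees[0].name

Navigate:
  -> departments
  -> Engineering
  -> employees[0].name = 'Carol White'

Carol White


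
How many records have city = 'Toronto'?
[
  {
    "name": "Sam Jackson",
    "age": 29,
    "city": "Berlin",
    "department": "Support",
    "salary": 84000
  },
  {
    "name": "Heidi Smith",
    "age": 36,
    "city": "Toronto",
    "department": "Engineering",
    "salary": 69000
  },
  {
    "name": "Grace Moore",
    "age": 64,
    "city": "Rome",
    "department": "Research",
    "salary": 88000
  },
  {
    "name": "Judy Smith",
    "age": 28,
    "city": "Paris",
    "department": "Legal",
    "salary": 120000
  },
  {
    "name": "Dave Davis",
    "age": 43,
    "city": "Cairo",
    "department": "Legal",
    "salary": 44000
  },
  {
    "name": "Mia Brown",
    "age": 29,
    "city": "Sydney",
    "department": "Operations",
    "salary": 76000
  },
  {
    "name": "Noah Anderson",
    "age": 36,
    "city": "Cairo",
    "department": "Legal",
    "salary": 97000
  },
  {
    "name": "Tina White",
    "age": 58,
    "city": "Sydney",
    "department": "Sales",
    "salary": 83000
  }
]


Data: 8 records
Condition: city = 'Toronto'

Checking each record:
  Sam Jackson: Berlin
  Heidi Smith: Toronto MATCH
  Grace Moore: Rome
  Judy Smith: Paris
  Dave Davis: Cairo
  Mia Brown: Sydney
  Noah Anderson: Cairo
  Tina White: Sydney

Count: 1

1


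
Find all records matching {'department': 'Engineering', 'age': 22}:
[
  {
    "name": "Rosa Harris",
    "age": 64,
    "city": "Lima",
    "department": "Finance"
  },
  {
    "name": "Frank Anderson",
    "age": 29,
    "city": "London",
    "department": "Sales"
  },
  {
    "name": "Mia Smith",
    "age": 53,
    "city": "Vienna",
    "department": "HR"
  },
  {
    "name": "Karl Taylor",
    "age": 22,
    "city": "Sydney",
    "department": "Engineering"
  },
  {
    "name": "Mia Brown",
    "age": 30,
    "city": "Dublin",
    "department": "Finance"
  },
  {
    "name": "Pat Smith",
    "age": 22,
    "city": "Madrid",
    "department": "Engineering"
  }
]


Search criteria: {'department': 'Engineering', 'age': 22}

Checking 6 records:
  Rosa Harris: {department: Finance, age: 64}
  Frank Anderson: {department: Sales, age: 29}
  Mia Smith: {department: HR, age: 53}
  Karl Taylor: {department: Engineering, age: 22} <-- MATCH
  Mia Brown: {department: Finance, age: 30}
  Pat Smith: {department: Engineering, age: 22} <-- MATCH

Matches: ["Karl Taylor", "Pat Smith"]

["Karl Taylor", "Pat Smith"]


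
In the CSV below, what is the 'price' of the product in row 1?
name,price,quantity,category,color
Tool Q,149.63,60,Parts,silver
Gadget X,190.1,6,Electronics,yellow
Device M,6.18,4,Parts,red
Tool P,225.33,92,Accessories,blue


Query: Row 1 ('Tool Q'), column 'price'
Value: 149.63

149.63


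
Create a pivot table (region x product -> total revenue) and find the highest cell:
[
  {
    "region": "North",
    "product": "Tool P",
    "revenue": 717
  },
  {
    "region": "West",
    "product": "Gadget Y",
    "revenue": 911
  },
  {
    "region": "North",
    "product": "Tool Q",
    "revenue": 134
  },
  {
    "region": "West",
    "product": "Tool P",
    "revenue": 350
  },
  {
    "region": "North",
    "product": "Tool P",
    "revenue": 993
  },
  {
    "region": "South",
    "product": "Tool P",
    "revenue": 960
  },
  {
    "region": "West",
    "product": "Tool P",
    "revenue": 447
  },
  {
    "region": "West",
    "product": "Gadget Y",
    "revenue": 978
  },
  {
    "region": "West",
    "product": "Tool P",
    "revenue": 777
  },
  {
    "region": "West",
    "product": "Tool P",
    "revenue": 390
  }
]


Pivot: region (rows) x product (columns) -> total revenue

     Gadget Y      Tool P        Tool Q      
North            0          1710           134  
South            0           960             0  
West          1889          1964             0  

Highest: West / Tool P = $1964

West / Tool P = $1964


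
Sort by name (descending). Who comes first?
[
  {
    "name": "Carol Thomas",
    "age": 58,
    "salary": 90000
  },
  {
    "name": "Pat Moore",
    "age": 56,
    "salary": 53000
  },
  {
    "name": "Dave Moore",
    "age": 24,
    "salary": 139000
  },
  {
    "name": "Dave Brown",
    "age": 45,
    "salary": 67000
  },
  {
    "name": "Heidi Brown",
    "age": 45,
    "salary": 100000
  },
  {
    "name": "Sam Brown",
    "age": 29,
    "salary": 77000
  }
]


Sort by: name (descending)

Sorted order:
  1. Sam Brown (name = Sam Brown)
  2. Pat Moore (name = Pat Moore)
  3. Heidi Brown (name = Heidi Brown)
  4. Dave Moore (name = Dave Moore)
  5. Dave Brown (name = Dave Brown)
  6. Carol Thomas (name = Carol Thomas)

First: Sam Brown

Sam Brown


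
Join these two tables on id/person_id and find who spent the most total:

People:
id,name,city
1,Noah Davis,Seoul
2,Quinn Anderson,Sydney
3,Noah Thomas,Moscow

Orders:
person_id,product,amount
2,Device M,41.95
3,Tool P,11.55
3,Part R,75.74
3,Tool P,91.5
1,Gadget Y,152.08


Join on: people.id = orders.person_id

Joined rows:
  Quinn Anderson (Sydney) bought Device M for $41.95
  Noah Thomas (Moscow) bought Tool P for $11.55
  Noah Thomas (Moscow) bought Part R for $75.74
  Noah Thomas (Moscow) bought Tool P for $91.5
  Noah Davis (Seoul) bought Gadget Y for $152.08

Total per person:
  Noah Thomas: $178.79
  Noah Davis: $152.08
  Quinn Anderson: $41.95

Top spender: Noah Thomas ($178.79)

Noah Thomas ($178.79)


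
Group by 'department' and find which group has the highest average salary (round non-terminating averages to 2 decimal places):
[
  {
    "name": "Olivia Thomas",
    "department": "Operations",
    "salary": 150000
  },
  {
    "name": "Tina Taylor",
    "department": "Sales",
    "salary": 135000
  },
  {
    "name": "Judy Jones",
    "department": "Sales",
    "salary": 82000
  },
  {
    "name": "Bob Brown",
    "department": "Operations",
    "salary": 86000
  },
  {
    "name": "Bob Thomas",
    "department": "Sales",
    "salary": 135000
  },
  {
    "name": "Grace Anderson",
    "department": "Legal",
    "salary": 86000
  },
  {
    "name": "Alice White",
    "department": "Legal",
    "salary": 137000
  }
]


Group by: department

Groups:
  Legal: 2 people, avg salary = 223000/2 = $111500
  Operations: 2 people, avg salary = 236000/2 = $118000
  Sales: 3 people, avg salary = 352000/3 ≈ $117333.33

Highest average salary: Operations ($118000)

Operations ($118000)


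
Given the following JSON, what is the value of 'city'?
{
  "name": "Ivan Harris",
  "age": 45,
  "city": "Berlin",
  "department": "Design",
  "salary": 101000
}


Looking up field 'city'
Value: Berlin

Berlin


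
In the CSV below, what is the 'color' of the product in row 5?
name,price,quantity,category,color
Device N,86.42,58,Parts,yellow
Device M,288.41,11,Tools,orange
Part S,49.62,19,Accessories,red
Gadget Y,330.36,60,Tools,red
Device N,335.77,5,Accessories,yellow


Query: Row 5 ('Device N'), column 'color'
Value: yellow

yellow
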